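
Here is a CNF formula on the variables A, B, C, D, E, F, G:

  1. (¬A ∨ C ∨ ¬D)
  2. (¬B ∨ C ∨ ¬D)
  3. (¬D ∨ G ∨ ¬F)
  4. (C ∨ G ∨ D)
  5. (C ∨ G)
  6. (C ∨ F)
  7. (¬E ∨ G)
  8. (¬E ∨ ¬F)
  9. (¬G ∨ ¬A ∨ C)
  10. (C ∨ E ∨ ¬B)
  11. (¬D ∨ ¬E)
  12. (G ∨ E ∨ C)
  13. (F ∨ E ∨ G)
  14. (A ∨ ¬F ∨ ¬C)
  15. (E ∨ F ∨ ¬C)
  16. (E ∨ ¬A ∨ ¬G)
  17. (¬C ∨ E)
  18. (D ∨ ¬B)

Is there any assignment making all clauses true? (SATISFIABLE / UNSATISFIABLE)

Pure literal: B appears only negated; assign B = False.
Try A = True.
For the remaining variables, C = True, D = False, E = True, F = False, G = True works.
Every clause has at least one true literal under this assignment.
So A=T, B=F, C=T, D=F, E=T, F=F, G=T is a satisfying assignment.

SATISFIABLE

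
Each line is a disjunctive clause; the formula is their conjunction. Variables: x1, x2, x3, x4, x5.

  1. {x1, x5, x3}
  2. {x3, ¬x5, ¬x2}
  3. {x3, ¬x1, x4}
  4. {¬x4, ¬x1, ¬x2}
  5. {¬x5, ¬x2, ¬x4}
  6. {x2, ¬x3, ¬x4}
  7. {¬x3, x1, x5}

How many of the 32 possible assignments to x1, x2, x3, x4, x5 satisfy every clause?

10

Split on x3, then x1.
  x3=1, x1=1: remaining (x2,x4,x5) ∈ {(0,0,0); (0,0,1); (1,0,0); (1,0,1)} — 4.
  x3=1, x1=0: remaining (x2,x4,x5) ∈ {(0,0,1); (1,0,1)} — 2.
  x3=0, x1=1: remaining (x2,x4,x5) ∈ {(0,1,0); (0,1,1)} — 2.
  x3=0, x1=0: remaining (x2,x4,x5) ∈ {(0,0,1); (0,1,1)} — 2.
Total: 4 + 2 + 2 + 2 = 10.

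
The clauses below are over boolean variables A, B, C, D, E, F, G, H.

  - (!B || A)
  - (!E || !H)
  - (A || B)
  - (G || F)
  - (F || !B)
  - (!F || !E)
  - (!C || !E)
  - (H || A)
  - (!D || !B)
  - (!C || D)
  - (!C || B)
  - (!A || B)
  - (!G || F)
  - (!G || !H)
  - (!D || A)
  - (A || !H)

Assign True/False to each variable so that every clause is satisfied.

A = T, B = T, C = F, D = F, E = F, F = T, G = F, H = F

Check each clause:
  1. (A || !B) — A is true.
  2. (!E || !H) — !H is true.
  3. (A || B) — A is true.
  4. (F || G) — F is true.
  5. (F || !B) — F is true.
  6. (!F || !E) — !E is true.
  7. (!E || !C) — !E is true.
  8. (H || A) — A is true.
  9. (!B || !D) — !D is true.
  10. (D || !C) — !C is true.
  11. (B || !C) — B is true.
  12. (B || !A) — B is true.
  13. (!G || F) — !G is true.
  14. (!H || !G) — !H is true.
  15. (!D || A) — A is true.
  16. (A || !H) — !H is true.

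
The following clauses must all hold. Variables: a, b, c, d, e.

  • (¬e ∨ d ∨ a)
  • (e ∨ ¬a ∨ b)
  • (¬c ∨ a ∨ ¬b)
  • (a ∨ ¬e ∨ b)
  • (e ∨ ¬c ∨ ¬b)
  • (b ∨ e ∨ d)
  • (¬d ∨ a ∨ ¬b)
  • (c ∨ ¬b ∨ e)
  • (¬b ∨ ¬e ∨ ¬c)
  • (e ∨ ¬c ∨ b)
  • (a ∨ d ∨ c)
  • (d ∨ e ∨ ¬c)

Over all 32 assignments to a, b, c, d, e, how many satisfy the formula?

Satisfying assignments:
  a=0 b=0 c=0 d=1 e=0
  a=1 b=0 c=0 d=0 e=1
  a=1 b=0 c=0 d=1 e=1
  a=1 b=0 c=1 d=0 e=1
  a=1 b=0 c=1 d=1 e=1
  a=1 b=1 c=0 d=0 e=1
  a=1 b=1 c=0 d=1 e=1
That's 7 in total.

7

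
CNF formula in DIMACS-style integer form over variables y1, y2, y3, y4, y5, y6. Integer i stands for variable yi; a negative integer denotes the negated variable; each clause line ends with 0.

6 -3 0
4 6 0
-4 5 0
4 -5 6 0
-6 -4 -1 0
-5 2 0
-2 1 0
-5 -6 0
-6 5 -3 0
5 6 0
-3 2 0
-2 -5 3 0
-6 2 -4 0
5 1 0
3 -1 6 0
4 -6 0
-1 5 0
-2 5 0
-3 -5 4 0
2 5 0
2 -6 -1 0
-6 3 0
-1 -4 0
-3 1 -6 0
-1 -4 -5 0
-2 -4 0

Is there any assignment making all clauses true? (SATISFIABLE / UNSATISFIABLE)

UNSATISFIABLE

y5 = True:
  propagation gives y2=True, y1=True, y6=False, y3=False; an empty clause results — contradiction.
y5 = False:
  propagation gives y4=False, y6=True; an empty clause results — contradiction.
Every branch closes, so no satisfying assignment exists.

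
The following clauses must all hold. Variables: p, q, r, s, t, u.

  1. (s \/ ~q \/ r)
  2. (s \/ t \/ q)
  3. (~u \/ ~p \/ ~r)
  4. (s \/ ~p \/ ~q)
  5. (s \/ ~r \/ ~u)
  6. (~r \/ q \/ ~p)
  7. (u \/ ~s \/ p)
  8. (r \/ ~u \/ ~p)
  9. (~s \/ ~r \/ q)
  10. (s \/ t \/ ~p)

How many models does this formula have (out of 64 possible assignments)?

Split on s, then p.
  s=1, p=1: t free; 3 ways for (q,r,u) × 2^1 = 6.
  s=1, p=0: t free; 3 ways for (q,r,u) × 2^1 = 6.
  s=0, p=1: remaining (q,r,t,u) ∈ {(0,0,1,0)} — 1.
  s=0, p=0: 5 of the 16 assignments to (q,r,t,u) work.
Total: 6 + 6 + 1 + 5 = 18.

18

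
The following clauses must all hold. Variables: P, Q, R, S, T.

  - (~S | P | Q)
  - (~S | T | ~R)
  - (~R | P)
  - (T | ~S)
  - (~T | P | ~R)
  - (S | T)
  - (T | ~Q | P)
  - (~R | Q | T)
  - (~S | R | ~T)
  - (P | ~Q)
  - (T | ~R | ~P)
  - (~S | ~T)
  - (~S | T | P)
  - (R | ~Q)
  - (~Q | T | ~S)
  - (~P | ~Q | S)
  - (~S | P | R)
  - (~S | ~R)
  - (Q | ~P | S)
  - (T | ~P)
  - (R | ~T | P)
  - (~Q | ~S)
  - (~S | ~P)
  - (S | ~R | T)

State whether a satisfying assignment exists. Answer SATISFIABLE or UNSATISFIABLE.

S = True:
  propagation gives T=True; an empty clause results — contradiction.
S = False:
  P = True:
    propagation gives Q=False; an empty clause results — contradiction.
  P = False:
    propagation gives R=False; an empty clause results — contradiction.
Every branch closes, so no satisfying assignment exists.

UNSATISFIABLE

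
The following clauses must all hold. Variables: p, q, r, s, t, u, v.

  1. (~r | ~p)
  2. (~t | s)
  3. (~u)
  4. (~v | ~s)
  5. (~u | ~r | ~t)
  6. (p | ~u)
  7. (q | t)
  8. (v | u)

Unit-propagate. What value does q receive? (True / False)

Unit clause (~u) sets u = False.
From (v | u) and u = False: v = True.
(~v | ~s) with v = True leaves only ~s, so s = False.
(~t | s): since s = False, the clause reduces to (~t). t = False.
From (q | t) and t = False: q = True.

True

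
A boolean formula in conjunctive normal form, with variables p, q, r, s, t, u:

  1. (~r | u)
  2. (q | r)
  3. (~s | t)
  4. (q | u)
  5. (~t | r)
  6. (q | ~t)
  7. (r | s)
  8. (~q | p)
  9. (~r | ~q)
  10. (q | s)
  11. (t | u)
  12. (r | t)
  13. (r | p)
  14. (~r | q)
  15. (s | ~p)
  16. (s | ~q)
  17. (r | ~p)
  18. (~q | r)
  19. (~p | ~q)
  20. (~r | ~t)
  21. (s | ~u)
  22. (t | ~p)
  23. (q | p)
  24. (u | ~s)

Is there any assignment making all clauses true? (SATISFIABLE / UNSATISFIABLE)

q = True:
  propagation gives p=True; an empty clause results — contradiction.
q = False:
  propagation gives r=True; an empty clause results — contradiction.
Every branch closes, so no satisfying assignment exists.

UNSATISFIABLE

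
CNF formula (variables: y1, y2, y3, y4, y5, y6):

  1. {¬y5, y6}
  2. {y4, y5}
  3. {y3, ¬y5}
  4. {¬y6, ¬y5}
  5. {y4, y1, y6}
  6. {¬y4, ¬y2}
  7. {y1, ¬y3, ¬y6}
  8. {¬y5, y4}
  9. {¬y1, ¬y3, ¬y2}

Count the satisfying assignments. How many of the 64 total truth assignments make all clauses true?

7

Satisfying assignments:
  y1=0 y2=0 y3=0 y4=1 y5=0 y6=0
  y1=0 y2=0 y3=0 y4=1 y5=0 y6=1
  y1=0 y2=0 y3=1 y4=1 y5=0 y6=0
  y1=1 y2=0 y3=0 y4=1 y5=0 y6=0
  y1=1 y2=0 y3=0 y4=1 y5=0 y6=1
  y1=1 y2=0 y3=1 y4=1 y5=0 y6=0
  y1=1 y2=0 y3=1 y4=1 y5=0 y6=1
Count: 7.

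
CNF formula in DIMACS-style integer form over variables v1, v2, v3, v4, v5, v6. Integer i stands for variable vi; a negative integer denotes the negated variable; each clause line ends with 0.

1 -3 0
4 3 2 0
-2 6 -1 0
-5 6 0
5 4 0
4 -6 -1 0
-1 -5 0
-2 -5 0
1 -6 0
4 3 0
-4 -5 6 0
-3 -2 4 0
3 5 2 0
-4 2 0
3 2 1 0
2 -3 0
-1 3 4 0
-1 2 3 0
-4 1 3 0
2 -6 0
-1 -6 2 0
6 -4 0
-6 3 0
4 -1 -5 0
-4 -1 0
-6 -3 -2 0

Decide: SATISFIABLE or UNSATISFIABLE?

UNSATISFIABLE

v1 = True:
  propagation gives v5=False, v4=True; an empty clause results — contradiction.
v1 = False:
  propagation gives v3=False, v6=False, v5=False, v4=True; an empty clause results — contradiction.
Every branch closes, so no satisfying assignment exists.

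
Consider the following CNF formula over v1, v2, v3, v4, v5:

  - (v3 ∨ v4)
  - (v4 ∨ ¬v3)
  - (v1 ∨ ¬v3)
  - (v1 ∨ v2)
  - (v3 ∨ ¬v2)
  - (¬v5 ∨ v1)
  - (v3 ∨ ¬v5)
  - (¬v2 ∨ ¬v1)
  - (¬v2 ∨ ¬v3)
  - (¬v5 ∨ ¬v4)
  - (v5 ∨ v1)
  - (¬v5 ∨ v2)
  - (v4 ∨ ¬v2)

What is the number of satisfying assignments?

2

The models are:
  v1=1 v2=0 v3=0 v4=1 v5=0
  v1=1 v2=0 v3=1 v4=1 v5=0
Count: 2.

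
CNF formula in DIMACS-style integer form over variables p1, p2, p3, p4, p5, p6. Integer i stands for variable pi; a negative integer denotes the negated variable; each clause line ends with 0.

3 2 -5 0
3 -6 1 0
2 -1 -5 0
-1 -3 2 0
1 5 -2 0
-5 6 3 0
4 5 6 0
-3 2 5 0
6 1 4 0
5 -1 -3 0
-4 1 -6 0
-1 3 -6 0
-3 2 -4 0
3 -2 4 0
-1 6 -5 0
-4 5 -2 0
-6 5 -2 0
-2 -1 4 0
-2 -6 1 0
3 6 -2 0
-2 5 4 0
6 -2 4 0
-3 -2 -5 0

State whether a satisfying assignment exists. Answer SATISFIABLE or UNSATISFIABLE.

Try p1 = False.
Branch on p2: take p2 = False.
For the remaining variables, p3 = True, p4 = False, p5 = True, p6 = True works.
So p1=F, p2=F, p3=T, p4=F, p5=T, p6=T is a satisfying assignment.

SATISFIABLE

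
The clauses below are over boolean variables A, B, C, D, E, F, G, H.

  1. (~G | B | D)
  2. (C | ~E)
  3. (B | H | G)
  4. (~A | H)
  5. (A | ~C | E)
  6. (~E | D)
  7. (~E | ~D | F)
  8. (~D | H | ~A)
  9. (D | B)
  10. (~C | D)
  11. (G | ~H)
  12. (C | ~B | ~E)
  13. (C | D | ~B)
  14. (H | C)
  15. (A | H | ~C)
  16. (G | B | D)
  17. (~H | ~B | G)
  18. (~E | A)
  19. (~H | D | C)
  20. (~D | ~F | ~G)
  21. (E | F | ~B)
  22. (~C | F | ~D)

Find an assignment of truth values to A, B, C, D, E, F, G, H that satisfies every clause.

A = F, B = F, C = F, D = T, E = F, F = F, G = T, H = T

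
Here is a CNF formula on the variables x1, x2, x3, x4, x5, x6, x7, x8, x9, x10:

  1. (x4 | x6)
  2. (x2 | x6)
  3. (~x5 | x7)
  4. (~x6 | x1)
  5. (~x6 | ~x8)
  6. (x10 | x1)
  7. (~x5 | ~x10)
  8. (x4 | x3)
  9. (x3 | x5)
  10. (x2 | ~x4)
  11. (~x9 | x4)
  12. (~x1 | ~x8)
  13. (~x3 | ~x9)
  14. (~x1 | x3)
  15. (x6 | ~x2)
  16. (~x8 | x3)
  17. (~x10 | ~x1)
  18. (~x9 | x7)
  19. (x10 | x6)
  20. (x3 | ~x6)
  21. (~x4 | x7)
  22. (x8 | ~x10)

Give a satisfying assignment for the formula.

x1=T, x2=T, x3=T, x4=F, x5=T, x6=T, x7=T, x8=F, x9=F, x10=F

Check each clause:
  1. (x6 | x4) — x6 is true.
  2. (x6 | x2) — x2 is true.
  3. (~x5 | x7) — x7 is true.
  4. (x1 | ~x6) — x1 is true.
  5. (~x6 | ~x8) — ~x8 is true.
  6. (x1 | x10) — x1 is true.
  7. (~x5 | ~x10) — ~x10 is true.
  8. (x4 | x3) — x3 is true.
  9. (x5 | x3) — x3 is true.
  10. (x2 | ~x4) — x2 is true.
  11. (x4 | ~x9) — ~x9 is true.
  12. (~x1 | ~x8) — ~x8 is true.
  13. (~x9 | ~x3) — ~x9 is true.
  14. (~x1 | x3) — x3 is true.
  15. (x6 | ~x2) — x6 is true.
  16. (~x8 | x3) — ~x8 is true.
  17. (~x1 | ~x10) — ~x10 is true.
  18. (~x9 | x7) — x7 is true.
  19. (x10 | x6) — x6 is true.
  20. (~x6 | x3) — x3 is true.
  21. (x7 | ~x4) — ~x4 is true.
  22. (x8 | ~x10) — ~x10 is true.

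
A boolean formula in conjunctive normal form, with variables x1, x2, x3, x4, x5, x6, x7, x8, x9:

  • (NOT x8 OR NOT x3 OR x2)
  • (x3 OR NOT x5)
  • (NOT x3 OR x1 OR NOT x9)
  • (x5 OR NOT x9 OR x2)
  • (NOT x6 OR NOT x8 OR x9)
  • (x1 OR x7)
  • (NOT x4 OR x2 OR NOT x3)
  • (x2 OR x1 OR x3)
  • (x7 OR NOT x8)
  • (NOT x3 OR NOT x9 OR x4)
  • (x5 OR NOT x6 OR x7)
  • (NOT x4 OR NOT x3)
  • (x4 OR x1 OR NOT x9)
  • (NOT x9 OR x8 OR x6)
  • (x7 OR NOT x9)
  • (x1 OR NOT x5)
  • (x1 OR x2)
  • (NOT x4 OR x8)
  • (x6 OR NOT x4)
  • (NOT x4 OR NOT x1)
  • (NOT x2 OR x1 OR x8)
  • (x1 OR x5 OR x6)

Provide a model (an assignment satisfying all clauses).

x7 occurs only positively in the remaining clauses — set x7 = True.
Try x1 = True.
  then x4 is forced to False.
Branch on x2: take x2 = True.
For the remaining variables, x3 = True, x5 = False, x6 = False, x8 = False, x9 = False works.
Check each clause:
  1. (x2 OR NOT x8 OR NOT x3) — NOT x8 is true.
  2. (x3 OR NOT x5) — x3 is true.
  3. (NOT x9 OR NOT x3 OR x1) — x1 is true.
  4. (x2 OR x5 OR NOT x9) — x2 is true.
  5. (NOT x8 OR NOT x6 OR x9) — NOT x8 is true.
  6. (x7 OR x1) — x1 is true.
  7. (NOT x4 OR x2 OR NOT x3) — x2 is true.
  8. (x2 OR x1 OR x3) — x1 is true.
  9. (x7 OR NOT x8) — NOT x8 is true.
  10. (NOT x9 OR x4 OR NOT x3) — NOT x9 is true.
  11. (x5 OR NOT x6 OR x7) — NOT x6 is true.
  12. (NOT x4 OR NOT x3) — NOT x4 is true.
  13. (x1 OR NOT x9 OR x4) — x1 is true.
  14. (x6 OR NOT x9 OR x8) — NOT x9 is true.
  15. (NOT x9 OR x7) — x7 is true.
  16. (NOT x5 OR x1) — x1 is true.
  17. (x2 OR x1) — x1 is true.
  18. (x8 OR NOT x4) — NOT x4 is true.
  19. (x6 OR NOT x4) — NOT x4 is true.
  20. (NOT x4 OR NOT x1) — NOT x4 is true.
  21. (x1 OR x8 OR NOT x2) — x1 is true.
  22. (x6 OR x1 OR x5) — x1 is true.

x1=T, x2=T, x3=T, x4=F, x5=F, x6=F, x7=T, x8=F, x9=F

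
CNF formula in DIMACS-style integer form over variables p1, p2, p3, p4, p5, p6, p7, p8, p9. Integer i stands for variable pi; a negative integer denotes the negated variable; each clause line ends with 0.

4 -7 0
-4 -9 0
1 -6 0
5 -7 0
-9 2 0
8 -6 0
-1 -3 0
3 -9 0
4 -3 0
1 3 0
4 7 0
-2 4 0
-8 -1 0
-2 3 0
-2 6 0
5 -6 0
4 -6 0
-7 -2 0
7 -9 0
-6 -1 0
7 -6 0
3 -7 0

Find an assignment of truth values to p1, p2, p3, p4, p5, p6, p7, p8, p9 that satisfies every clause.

Pure literal: p5 appears only positively; assign p5 = True.
p9 occurs only negated in the remaining clauses — set p9 = False.
Set p1 = True and propagate.
  then p3 is forced to False.
  then p8 is forced to False.
  then p6 is forced to False.
  then p2 is forced to False.
  then p7 is forced to False.
  then p4 is forced to True.
Every clause has at least one true literal under this assignment.

p1=T, p2=F, p3=F, p4=T, p5=T, p6=F, p7=F, p8=F, p9=F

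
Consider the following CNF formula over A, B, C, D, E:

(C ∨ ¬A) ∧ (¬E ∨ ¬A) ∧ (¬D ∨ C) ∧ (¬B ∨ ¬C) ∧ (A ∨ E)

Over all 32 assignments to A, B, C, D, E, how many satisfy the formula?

The models are:
  A=F B=F C=F D=F E=T
  A=F B=F C=T D=F E=T
  A=F B=F C=T D=T E=T
  A=F B=T C=F D=F E=T
  A=T B=F C=T D=F E=F
  A=T B=F C=T D=T E=F
Count: 6.

6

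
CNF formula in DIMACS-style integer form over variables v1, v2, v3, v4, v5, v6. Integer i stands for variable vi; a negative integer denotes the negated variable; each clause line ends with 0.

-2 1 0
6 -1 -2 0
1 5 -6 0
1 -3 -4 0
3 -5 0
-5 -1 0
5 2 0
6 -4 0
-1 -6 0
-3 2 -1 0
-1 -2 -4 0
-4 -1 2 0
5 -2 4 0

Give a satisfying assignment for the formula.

v1=0  v2=0  v3=1  v4=0  v5=1  v6=1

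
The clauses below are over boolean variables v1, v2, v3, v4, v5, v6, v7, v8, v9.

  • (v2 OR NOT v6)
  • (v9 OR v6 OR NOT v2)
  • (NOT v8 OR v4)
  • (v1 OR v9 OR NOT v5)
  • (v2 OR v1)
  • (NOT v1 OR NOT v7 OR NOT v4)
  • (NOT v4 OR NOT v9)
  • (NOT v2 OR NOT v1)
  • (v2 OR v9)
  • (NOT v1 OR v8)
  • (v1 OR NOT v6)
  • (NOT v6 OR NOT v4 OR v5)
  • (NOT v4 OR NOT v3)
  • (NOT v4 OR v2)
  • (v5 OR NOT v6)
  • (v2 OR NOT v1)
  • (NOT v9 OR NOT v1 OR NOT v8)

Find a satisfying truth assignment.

v1=0, v2=1, v3=1, v4=0, v5=0, v6=0, v7=0, v8=0, v9=1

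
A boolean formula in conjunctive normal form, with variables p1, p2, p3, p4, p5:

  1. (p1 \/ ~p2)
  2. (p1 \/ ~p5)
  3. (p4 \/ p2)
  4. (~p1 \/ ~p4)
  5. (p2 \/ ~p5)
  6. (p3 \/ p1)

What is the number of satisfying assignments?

5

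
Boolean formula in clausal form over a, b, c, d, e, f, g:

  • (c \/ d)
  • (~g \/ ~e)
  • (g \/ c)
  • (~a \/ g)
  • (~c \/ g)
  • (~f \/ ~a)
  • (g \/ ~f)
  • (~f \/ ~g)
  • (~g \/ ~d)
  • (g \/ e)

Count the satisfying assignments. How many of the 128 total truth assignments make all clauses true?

4

The models are:
  a=F b=F c=T d=F e=F f=F g=T
  a=F b=T c=T d=F e=F f=F g=T
  a=T b=F c=T d=F e=F f=F g=T
  a=T b=T c=T d=F e=F f=F g=T
That's 4 in total.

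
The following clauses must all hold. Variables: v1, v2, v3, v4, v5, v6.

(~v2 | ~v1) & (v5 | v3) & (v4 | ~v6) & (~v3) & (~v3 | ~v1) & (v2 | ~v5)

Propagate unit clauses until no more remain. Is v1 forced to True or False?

Unit clause (~v3) sets v3 = False.
In (v5 | v3), v3 is now false; v5 must hold, so v5 = True.
In (~v5 | v2), ~v5 is now false; v2 must hold, so v2 = True.
(~v2 | ~v1): since v2 = True, the clause reduces to (~v1). v1 = False.

False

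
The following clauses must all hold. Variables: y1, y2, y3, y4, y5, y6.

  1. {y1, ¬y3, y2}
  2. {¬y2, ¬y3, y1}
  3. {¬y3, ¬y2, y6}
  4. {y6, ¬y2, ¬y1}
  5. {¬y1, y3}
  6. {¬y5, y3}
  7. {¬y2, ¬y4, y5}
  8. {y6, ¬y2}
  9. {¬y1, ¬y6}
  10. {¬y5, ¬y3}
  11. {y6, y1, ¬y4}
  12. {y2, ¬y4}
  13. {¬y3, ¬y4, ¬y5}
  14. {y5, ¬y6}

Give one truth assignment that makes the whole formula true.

y1=T  y2=F  y3=T  y4=F  y5=F  y6=F

Pure literal: y4 appears only negated; assign y4 = False.
Branch on y1: take y1 = True.
  then y3 is forced to True.
  then y6 is forced to False.
  then y2 is forced to False.
  then y5 is forced to False.
Every clause has at least one true literal under this assignment.
Check each clause:
  1. {y2, y1, ¬y3} — y1 is true.
  2. {y1, ¬y3, ¬y2} — y1 is true.
  3. {y6, ¬y3, ¬y2} — ¬y2 is true.
  4. {¬y1, ¬y2, y6} — ¬y2 is true.
  5. {¬y1, y3} — y3 is true.
  6. {y3, ¬y5} — y3 is true.
  7. {¬y4, y5, ¬y2} — ¬y4 is true.
  8. {¬y2, y6} — ¬y2 is true.
  9. {¬y6, ¬y1} — ¬y6 is true.
  10. {¬y3, ¬y5} — ¬y5 is true.
  11. {¬y4, y6, y1} — y1 is true.
  12. {y2, ¬y4} — ¬y4 is true.
  13. {¬y4, ¬y3, ¬y5} — ¬y5 is true.
  14. {¬y6, y5} — ¬y6 is true.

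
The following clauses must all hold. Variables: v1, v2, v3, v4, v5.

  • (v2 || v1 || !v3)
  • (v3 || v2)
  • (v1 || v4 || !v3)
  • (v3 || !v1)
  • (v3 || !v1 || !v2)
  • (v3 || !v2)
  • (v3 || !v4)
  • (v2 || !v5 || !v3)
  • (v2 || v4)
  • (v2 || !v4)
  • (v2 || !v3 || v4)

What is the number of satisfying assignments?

6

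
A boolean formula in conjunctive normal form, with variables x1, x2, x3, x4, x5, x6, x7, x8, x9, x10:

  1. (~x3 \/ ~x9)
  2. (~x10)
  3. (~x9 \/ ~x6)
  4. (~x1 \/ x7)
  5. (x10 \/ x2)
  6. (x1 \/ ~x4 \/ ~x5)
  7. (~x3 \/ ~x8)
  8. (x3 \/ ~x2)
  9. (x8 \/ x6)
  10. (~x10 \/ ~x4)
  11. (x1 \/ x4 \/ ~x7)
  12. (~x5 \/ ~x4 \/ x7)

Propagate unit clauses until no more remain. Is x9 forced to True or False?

False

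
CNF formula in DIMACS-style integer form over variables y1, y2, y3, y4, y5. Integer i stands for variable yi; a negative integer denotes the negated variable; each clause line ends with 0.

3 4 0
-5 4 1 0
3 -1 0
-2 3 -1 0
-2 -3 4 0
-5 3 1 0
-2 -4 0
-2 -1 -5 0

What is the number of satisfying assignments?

Split on y1, then y3.
  y1=1, y3=1: remaining (y2,y4,y5) ∈ {(0,0,0); (0,0,1); (0,1,0); (0,1,1)} — 4.
  y1=1, y3=0: a clause becomes empty — 0.
  y1=0, y3=1: remaining (y2,y4,y5) ∈ {(0,0,0); (0,1,0); (0,1,1)} — 3.
  y1=0, y3=0: remaining (y2,y4,y5) ∈ {(0,1,0)} — 1.
Total: 4 + 0 + 3 + 1 = 8.

8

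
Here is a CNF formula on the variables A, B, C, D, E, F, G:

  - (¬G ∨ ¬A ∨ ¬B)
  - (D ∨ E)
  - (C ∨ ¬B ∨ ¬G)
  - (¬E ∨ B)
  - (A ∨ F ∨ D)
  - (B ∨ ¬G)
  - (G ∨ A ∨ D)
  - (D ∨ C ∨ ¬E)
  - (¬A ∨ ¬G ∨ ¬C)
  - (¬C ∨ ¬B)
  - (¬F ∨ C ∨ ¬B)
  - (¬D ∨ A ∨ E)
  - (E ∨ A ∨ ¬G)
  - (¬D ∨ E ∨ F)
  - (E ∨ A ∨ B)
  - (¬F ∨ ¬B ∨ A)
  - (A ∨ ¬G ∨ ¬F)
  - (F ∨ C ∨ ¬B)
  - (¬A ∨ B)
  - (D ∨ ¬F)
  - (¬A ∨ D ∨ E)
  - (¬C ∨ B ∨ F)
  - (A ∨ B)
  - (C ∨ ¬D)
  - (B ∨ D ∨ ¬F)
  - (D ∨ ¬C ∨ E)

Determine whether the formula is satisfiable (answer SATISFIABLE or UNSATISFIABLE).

UNSATISFIABLE

B = True:
  propagation gives C=False, G=False, F=False; an empty clause results — contradiction.
B = False:
  propagation gives E=False, D=True, G=False, A=True; an empty clause results — contradiction.
Every branch closes, so no satisfying assignment exists.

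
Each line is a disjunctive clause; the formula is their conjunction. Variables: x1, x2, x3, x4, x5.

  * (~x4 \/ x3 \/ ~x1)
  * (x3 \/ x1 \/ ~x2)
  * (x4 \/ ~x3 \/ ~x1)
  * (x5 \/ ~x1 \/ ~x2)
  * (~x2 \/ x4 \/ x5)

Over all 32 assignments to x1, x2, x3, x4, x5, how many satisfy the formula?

Split on x1, then x2.
  x1=1, x2=1: remaining (x3,x4,x5) ∈ {(0,0,1); (1,1,1)} — 2.
  x1=1, x2=0: remaining (x3,x4,x5) ∈ {(0,0,0); (0,0,1); (1,1,0); (1,1,1)} — 4.
  x1=0, x2=1: remaining (x3,x4,x5) ∈ {(1,0,1); (1,1,0); (1,1,1)} — 3.
  x1=0, x2=0: x3, x4, x5 free → 2^3 = 8.
Total: 2 + 4 + 3 + 8 = 17.

17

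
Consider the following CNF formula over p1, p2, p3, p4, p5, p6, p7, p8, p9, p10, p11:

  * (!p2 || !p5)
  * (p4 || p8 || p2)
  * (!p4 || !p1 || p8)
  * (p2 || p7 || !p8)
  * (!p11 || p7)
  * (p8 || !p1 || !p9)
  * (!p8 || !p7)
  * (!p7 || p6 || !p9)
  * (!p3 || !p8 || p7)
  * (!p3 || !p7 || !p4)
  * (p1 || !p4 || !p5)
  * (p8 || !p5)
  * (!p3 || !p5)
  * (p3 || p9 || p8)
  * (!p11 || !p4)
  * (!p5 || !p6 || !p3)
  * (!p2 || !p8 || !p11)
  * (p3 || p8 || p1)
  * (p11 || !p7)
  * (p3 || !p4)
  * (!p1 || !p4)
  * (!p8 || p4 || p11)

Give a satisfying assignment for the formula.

p1=False, p2=False, p3=True, p4=True, p5=False, p6=False, p7=False, p8=False, p9=False, p10=False, p11=False

Check each clause:
  1. (!p5 || !p2) — !p5 is true.
  2. (p8 || p2 || p4) — p4 is true.
  3. (p8 || !p1 || !p4) — !p1 is true.
  4. (p7 || !p8 || p2) — !p8 is true.
  5. (p7 || !p11) — !p11 is true.
  6. (!p9 || p8 || !p1) — !p1 is true.
  7. (!p7 || !p8) — !p8 is true.
  8. (p6 || !p9 || !p7) — !p7 is true.
  9. (!p8 || p7 || !p3) — !p8 is true.
  10. (!p4 || !p3 || !p7) — !p7 is true.
  11. (!p4 || !p5 || p1) — !p5 is true.
  12. (!p5 || p8) — !p5 is true.
  13. (!p3 || !p5) — !p5 is true.
  14. (p3 || p8 || p9) — p3 is true.
  15. (!p11 || !p4) — !p11 is true.
  16. (!p3 || !p5 || !p6) — !p6 is true.
  17. (!p11 || !p8 || !p2) — !p8 is true.
  18. (p1 || p3 || p8) — p3 is true.
  19. (p11 || !p7) — !p7 is true.
  20. (!p4 || p3) — p3 is true.
  21. (!p4 || !p1) — !p1 is true.
  22. (p11 || !p8 || p4) — !p8 is true.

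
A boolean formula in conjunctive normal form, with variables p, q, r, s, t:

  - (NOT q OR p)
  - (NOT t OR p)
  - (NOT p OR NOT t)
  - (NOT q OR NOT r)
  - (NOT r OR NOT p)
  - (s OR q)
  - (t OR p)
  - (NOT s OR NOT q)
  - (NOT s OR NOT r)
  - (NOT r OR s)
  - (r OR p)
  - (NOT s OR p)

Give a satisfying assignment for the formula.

p=T, q=T, r=F, s=F, t=F

Branch on p: take p = True.
  then t is forced to False.
  then r is forced to False.
Try q = True.
  then s is forced to False.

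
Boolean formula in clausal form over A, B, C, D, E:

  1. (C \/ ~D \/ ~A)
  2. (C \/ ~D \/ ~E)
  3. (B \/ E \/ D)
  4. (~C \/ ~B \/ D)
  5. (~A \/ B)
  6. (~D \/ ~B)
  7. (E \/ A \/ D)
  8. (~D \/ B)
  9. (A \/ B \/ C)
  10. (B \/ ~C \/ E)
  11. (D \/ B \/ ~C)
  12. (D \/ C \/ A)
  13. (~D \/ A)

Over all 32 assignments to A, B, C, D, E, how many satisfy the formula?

The models are:
  A=1 B=1 C=0 D=0 E=0
  A=1 B=1 C=0 D=0 E=1
Count: 2.

2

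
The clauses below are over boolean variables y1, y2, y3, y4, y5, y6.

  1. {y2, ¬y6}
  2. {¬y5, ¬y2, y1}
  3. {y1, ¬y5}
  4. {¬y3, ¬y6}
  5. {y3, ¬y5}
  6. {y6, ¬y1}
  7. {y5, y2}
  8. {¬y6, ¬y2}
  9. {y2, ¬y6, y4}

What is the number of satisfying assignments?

4

Satisfying assignments:
  y1=F y2=T y3=F y4=F y5=F y6=F
  y1=F y2=T y3=F y4=T y5=F y6=F
  y1=F y2=T y3=T y4=F y5=F y6=F
  y1=F y2=T y3=T y4=T y5=F y6=F
That's 4 in total.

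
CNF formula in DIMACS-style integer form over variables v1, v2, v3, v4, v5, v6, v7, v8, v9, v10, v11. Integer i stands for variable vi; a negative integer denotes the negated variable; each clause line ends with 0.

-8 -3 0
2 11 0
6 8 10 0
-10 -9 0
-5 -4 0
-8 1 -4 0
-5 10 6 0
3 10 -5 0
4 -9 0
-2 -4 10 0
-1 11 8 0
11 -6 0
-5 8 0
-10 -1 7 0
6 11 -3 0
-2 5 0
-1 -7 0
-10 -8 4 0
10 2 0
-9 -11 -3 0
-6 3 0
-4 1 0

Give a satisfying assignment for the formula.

v1=F, v2=F, v3=F, v4=F, v5=F, v6=F, v7=T, v8=F, v9=F, v10=T, v11=T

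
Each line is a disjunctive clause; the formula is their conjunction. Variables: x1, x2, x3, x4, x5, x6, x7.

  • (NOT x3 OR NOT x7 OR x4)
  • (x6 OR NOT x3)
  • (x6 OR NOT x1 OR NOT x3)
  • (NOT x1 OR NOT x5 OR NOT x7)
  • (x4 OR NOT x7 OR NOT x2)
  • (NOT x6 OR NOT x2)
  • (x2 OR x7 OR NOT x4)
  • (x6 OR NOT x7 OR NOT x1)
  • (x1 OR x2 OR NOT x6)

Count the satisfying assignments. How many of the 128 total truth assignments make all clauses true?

Split on x6, then x7.
  x6=1, x7=1: remaining (x1,x2,x3,x4,x5) ∈ {(1,0,0,0,0); (1,0,0,1,0); (1,0,1,1,0)} — 3.
  x6=1, x7=0: remaining (x1,x2,x3,x4,x5) ∈ {(1,0,0,0,0); (1,0,0,0,1); (1,0,1,0,0); (1,0,1,0,1)} — 4.
  x6=0, x7=1: x5 free; 3 ways for (x1,x2,x3,x4) × 2^1 = 6.
  x6=0, x7=0: x1, x5 free; 3 ways for (x2,x3,x4) × 2^2 = 12.
Total: 3 + 4 + 6 + 12 = 25.

25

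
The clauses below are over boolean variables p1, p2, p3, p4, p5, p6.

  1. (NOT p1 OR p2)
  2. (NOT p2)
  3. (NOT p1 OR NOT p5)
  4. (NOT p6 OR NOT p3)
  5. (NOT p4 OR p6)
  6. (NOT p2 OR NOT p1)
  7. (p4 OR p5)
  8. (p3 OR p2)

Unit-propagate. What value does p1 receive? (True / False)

Unit clause (NOT p2) sets p2 = False.
(NOT p1 OR p2) with p2 = False leaves only NOT p1, so p1 = False.

False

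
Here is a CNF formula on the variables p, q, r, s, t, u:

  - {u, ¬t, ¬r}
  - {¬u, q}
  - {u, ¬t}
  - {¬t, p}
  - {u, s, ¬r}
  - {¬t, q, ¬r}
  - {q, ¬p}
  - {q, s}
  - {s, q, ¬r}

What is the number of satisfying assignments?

20

Case analysis on q and r:
  q=1, r=1: 8 of the 16 assignments to (p,s,t,u) work.
  q=1, r=0: s free; 5 ways for (p,t,u) × 2^1 = 10.
  q=0, r=1: remaining (p,s,t,u) ∈ {(0,1,0,0)} — 1.
  q=0, r=0: remaining (p,s,t,u) ∈ {(0,1,0,0)} — 1.
Total: 8 + 10 + 1 + 1 = 20.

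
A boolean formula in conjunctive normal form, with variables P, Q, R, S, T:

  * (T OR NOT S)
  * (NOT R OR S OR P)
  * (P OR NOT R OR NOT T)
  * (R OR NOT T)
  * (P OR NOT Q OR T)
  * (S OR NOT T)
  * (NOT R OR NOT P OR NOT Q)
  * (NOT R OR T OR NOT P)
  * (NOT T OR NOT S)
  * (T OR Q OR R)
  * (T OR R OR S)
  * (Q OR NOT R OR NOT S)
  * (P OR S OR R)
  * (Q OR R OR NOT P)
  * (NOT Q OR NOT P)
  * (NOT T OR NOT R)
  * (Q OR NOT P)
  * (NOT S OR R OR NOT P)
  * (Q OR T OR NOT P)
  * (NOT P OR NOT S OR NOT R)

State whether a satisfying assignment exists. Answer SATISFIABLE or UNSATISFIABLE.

UNSATISFIABLE

R = True:
  propagation gives T=False, S=False, P=True; an empty clause results — contradiction.
R = False:
  propagation gives T=False, S=False; an empty clause results — contradiction.
Every branch closes, so no satisfying assignment exists.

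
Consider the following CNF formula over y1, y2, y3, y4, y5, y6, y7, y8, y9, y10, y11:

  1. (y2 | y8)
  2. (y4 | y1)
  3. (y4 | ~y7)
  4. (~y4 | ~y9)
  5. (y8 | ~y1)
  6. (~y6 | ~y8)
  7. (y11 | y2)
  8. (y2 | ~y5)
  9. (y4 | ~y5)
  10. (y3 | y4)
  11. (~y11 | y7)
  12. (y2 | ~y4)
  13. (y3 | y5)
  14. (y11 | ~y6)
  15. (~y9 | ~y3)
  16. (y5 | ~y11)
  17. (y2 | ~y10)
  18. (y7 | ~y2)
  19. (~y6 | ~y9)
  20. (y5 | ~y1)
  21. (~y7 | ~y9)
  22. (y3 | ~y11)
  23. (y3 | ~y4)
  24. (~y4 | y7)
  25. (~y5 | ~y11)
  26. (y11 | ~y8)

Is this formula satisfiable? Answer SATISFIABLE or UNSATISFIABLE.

Pure literal: y6 appears only negated; assign y6 = False.
Pure literal: y9 appears only negated; assign y9 = False.
Branch on y1: take y1 = False.
  then y4 is forced to True.
  then y2 is forced to True.
  then y7 is forced to True.
  then y3 is forced to True.
The remaining clauses are satisfied by y5 = False, y8 = False, y10 = True, y11 = False.
Every clause has at least one true literal under this assignment.
So y1=0, y2=1, y3=1, y4=1, y5=0, y6=0, y7=1, y8=0, y9=0, y10=1, y11=0 is a satisfying assignment.

SATISFIABLE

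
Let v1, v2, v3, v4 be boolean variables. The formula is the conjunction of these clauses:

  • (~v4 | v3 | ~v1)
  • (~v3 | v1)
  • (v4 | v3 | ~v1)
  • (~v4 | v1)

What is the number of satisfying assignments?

The models are:
  v1=0 v2=0 v3=0 v4=0
  v1=0 v2=1 v3=0 v4=0
  v1=1 v2=0 v3=1 v4=0
  v1=1 v2=0 v3=1 v4=1
  v1=1 v2=1 v3=1 v4=0
  v1=1 v2=1 v3=1 v4=1
That's 6 in total.

6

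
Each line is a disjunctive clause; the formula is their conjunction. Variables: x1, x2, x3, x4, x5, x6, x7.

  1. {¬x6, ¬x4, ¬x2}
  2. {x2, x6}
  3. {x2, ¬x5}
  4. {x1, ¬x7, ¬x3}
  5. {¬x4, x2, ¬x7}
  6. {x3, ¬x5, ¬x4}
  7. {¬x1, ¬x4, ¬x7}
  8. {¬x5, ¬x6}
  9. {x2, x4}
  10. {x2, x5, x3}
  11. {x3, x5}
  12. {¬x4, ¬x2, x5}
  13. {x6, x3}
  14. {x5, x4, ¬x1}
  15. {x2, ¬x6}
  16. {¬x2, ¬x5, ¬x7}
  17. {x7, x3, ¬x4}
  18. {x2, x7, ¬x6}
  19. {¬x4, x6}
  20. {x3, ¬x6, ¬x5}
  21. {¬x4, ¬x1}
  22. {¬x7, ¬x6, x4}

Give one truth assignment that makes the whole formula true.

x1 = 0, x2 = 1, x3 = 1, x4 = 0, x5 = 0, x6 = 0, x7 = 0

Branch on x1: take x1 = False.
Set x2 = True and propagate.
For the remaining variables, x3 = True, x4 = False, x5 = False, x6 = False, x7 = False works.
Every clause has at least one true literal under this assignment.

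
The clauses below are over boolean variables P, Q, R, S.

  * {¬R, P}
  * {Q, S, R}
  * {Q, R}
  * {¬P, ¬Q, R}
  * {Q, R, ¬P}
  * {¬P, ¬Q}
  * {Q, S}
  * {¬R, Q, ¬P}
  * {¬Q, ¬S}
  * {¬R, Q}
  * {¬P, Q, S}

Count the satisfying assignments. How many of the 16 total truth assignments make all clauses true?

1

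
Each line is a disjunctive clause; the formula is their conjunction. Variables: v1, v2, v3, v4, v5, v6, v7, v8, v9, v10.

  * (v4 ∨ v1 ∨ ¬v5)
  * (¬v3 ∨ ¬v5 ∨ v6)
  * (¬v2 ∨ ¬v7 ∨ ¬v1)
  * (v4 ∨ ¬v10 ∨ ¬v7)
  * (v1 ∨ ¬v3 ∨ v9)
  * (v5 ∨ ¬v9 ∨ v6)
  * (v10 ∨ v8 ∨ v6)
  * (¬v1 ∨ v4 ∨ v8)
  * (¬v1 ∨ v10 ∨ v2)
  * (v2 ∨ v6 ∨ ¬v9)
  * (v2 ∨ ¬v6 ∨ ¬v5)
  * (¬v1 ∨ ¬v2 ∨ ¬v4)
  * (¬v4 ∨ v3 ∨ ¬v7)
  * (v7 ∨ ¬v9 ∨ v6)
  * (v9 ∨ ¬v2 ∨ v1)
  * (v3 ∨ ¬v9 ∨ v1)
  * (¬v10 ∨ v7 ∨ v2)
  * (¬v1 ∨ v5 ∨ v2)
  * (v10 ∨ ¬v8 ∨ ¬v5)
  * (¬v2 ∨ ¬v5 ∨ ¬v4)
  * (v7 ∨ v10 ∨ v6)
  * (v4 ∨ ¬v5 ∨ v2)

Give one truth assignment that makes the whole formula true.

v1 = 0, v2 = 1, v3 = 1, v4 = 1, v5 = 0, v6 = 1, v7 = 1, v8 = 1, v9 = 1, v10 = 1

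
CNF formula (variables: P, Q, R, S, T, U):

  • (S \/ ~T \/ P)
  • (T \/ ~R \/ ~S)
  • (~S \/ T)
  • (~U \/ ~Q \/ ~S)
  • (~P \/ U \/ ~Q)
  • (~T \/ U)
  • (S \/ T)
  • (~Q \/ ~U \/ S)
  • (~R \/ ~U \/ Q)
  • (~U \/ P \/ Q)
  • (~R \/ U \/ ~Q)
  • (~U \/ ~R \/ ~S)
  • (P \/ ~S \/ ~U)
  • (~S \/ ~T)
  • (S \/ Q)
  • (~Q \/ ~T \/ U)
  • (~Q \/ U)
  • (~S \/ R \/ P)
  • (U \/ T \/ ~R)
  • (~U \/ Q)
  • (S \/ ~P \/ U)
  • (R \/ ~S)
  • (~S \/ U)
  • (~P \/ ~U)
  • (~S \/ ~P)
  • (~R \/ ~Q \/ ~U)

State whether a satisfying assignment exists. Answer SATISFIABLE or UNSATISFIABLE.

UNSATISFIABLE

U = True:
  propagation gives Q=True, S=False; an empty clause results — contradiction.
U = False:
  propagation gives T=False, S=False; an empty clause results — contradiction.
Every branch closes, so no satisfying assignment exists.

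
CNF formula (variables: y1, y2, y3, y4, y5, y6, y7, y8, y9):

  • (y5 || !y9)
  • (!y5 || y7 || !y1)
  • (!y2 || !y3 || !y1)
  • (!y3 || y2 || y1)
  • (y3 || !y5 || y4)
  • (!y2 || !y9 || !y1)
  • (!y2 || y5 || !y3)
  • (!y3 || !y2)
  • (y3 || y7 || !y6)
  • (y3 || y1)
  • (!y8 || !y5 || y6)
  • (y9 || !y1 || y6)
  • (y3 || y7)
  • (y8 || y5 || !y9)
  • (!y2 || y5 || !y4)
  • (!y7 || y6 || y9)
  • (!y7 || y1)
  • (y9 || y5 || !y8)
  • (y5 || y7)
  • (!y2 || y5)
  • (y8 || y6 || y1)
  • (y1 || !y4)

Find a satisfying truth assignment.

y1=True, y2=False, y3=False, y4=True, y5=True, y6=True, y7=True, y8=False, y9=False

Check each clause:
  1. (!y9 || y5) — y5 is true.
  2. (y7 || !y5 || !y1) — y7 is true.
  3. (!y2 || !y3 || !y1) — !y3 is true.
  4. (!y3 || y2 || y1) — y1 is true.
  5. (y3 || !y5 || y4) — y4 is true.
  6. (!y1 || !y2 || !y9) — !y9 is true.
  7. (!y3 || !y2 || y5) — y5 is true.
  8. (!y2 || !y3) — !y3 is true.
  9. (!y6 || y7 || y3) — y7 is true.
  10. (y3 || y1) — y1 is true.
  11. (!y5 || !y8 || y6) — !y8 is true.
  12. (!y1 || y6 || y9) — y6 is true.
  13. (y7 || y3) — y7 is true.
  14. (y8 || y5 || !y9) — y5 is true.
  15. (!y4 || !y2 || y5) — y5 is true.
  16. (y6 || !y7 || y9) — y6 is true.
  17. (y1 || !y7) — y1 is true.
  18. (!y8 || y9 || y5) — !y8 is true.
  19. (y5 || y7) — y5 is true.
  20. (y5 || !y2) — y5 is true.
  21. (y1 || y6 || y8) — y1 is true.
  22. (y1 || !y4) — y1 is true.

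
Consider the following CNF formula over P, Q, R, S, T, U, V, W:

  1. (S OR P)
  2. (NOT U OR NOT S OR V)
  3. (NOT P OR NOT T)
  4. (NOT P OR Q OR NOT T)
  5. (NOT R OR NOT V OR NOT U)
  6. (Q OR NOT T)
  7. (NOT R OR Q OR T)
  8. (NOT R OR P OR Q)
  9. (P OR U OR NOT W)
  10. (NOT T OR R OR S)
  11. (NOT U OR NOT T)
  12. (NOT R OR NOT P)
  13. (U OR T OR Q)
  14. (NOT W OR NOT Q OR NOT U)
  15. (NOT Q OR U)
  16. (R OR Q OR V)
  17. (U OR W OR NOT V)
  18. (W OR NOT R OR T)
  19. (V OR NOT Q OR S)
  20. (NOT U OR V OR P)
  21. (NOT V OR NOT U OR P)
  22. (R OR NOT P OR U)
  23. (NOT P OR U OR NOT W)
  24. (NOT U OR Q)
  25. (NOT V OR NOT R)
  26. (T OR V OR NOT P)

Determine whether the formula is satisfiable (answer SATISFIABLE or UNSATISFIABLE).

SATISFIABLE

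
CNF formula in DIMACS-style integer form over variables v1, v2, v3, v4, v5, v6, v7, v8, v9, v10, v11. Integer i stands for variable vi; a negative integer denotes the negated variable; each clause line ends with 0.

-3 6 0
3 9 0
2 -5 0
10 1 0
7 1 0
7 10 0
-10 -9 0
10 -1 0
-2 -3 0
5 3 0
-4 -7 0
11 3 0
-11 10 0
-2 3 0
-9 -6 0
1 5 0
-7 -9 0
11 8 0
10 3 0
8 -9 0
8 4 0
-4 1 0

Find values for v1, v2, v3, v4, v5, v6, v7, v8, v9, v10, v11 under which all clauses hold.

Pure literal: v8 appears only positively; assign v8 = True.
Set v1 = True and propagate.
  then v10 is forced to True.
  then v9 is forced to False.
  then v3 is forced to True.
  then v6 is forced to True.
  then v2 is forced to False.
  then v5 is forced to False.
Set v4 = True and propagate.
  then v7 is forced to False.
v11 is now unconstrained; take v11 = False.
Every clause has at least one true literal under this assignment.
Check each clause:
  1. (!v3 || v6) — v6 is true.
  2. (v3 || v9) — v3 is true.
  3. (v2 || !v5) — !v5 is true.
  4. (v1 || v10) — v1 is true.
  5. (v1 || v7) — v1 is true.
  6. (v7 || v10) — v10 is true.
  7. (!v9 || !v10) — !v9 is true.
  8. (!v1 || v10) — v10 is true.
  9. (!v3 || !v2) — !v2 is true.
  10. (v3 || v5) — v3 is true.
  11. (!v7 || !v4) — !v7 is true.
  12. (v11 || v3) — v3 is true.
  13. (!v11 || v10) — v10 is true.
  14. (v3 || !v2) — v3 is true.
  15. (!v9 || !v6) — !v9 is true.
  16. (v1 || v5) — v1 is true.
  17. (!v9 || !v7) — !v7 is true.
  18. (v8 || v11) — v8 is true.
  19. (v3 || v10) — v10 is true.
  20. (v8 || !v9) — v8 is true.
  21. (v4 || v8) — v8 is true.
  22. (!v4 || v1) — v1 is true.

v1=T, v2=F, v3=T, v4=T, v5=F, v6=T, v7=F, v8=T, v9=F, v10=T, v11=F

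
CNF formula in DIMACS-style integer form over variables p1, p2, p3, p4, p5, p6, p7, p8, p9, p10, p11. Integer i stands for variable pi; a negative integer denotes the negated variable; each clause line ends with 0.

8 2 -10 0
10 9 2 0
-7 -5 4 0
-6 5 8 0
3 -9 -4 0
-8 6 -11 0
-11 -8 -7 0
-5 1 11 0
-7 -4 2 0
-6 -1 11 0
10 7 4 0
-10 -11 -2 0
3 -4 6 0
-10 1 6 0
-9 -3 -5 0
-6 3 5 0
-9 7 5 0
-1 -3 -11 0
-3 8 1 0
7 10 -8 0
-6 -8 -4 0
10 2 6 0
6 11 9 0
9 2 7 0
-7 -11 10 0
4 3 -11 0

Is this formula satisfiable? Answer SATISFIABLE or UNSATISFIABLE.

SATISFIABLE

Set p1 = True and propagate.
Try p2 = True.
Try p3 = True.
  then p11 is forced to False.
  then p6 is forced to False.
  then p9 is forced to True.
  then p5 is forced to False.
  then p7 is forced to True.
p4, p8, p10 are now unconstrained; take p4 = True, p8 = False, p10 = False.
So p1 = 1, p2 = 1, p3 = 1, p4 = 1, p5 = 0, p6 = 0, p7 = 1, p8 = 0, p9 = 1, p10 = 0, p11 = 0 is a satisfying assignment.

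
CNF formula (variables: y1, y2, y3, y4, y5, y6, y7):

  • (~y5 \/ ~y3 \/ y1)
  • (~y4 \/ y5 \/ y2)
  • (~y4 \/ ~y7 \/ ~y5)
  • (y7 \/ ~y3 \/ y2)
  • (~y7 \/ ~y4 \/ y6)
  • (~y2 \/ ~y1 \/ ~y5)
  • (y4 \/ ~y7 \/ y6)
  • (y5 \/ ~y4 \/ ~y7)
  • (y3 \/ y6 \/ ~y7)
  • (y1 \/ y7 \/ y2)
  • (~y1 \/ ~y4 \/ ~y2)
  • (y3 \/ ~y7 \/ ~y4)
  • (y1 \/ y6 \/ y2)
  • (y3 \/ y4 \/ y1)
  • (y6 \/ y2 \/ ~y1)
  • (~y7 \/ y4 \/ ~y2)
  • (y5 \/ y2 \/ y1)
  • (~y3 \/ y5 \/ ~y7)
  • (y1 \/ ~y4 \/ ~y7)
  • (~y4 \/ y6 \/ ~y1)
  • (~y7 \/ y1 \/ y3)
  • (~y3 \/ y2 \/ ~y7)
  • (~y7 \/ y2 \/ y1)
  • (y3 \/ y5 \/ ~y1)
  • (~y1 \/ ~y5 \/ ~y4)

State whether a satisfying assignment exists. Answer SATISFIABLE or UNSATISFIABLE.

SATISFIABLE

Pure literal: y6 appears only positively; assign y6 = True.
Set y1 = False and propagate.
Try y2 = True.
Branch on y3: take y3 = True.
  then y5 is forced to False.
  then y7 is forced to False.
y4 is now unconstrained; take y4 = True.
Every clause has at least one true literal under this assignment.
So y1 = False, y2 = True, y3 = True, y4 = True, y5 = False, y6 = True, y7 = False is a satisfying assignment.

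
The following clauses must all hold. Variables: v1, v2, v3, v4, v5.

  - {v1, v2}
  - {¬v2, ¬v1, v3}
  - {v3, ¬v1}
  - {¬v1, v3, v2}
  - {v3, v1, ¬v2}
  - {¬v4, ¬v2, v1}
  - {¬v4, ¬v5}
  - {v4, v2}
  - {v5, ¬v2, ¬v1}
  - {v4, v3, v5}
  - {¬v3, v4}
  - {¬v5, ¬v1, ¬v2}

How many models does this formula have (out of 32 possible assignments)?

Satisfying assignments:
  v1=T v2=F v3=T v4=T v5=F
That's 1 in total.

1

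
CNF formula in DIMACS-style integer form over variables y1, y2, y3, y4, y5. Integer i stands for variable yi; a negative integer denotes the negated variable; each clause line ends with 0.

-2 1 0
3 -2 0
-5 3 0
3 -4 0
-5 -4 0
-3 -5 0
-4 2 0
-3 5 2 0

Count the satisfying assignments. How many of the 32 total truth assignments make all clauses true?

4

The models are:
  y1=F y2=F y3=F y4=F y5=F
  y1=T y2=F y3=F y4=F y5=F
  y1=T y2=T y3=T y4=F y5=F
  y1=T y2=T y3=T y4=T y5=F
Count: 4.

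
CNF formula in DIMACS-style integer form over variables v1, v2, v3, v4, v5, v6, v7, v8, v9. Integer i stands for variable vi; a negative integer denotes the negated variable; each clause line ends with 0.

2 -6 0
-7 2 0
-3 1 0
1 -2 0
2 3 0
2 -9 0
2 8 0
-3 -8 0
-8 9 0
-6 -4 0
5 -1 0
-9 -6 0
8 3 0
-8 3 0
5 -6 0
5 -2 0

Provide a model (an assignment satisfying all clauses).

v1 = True, v2 = True, v3 = True, v4 = False, v5 = True, v6 = False, v7 = False, v8 = False, v9 = False

Check each clause:
  1. {v2, ¬v6} — v2 is true.
  2. {v2, ¬v7} — ¬v7 is true.
  3. {¬v3, v1} — v1 is true.
  4. {v1, ¬v2} — v1 is true.
  5. {v2, v3} — v2 is true.
  6. {v2, ¬v9} — v2 is true.
  7. {v8, v2} — v2 is true.
  8. {¬v3, ¬v8} — ¬v8 is true.
  9. {¬v8, v9} — ¬v8 is true.
  10. {¬v6, ¬v4} — ¬v6 is true.
  11. {¬v1, v5} — v5 is true.
  12. {¬v9, ¬v6} — ¬v6 is true.
  13. {v8, v3} — v3 is true.
  14. {v3, ¬v8} — ¬v8 is true.
  15. {¬v6, v5} — ¬v6 is true.
  16. {v5, ¬v2} — v5 is true.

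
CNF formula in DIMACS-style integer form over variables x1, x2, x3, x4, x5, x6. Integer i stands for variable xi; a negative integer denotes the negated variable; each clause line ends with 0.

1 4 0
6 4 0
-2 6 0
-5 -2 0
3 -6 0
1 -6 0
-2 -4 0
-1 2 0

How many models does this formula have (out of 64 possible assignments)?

5

Satisfying assignments:
  x1=F x2=F x3=F x4=T x5=F x6=F
  x1=F x2=F x3=F x4=T x5=T x6=F
  x1=F x2=F x3=T x4=T x5=F x6=F
  x1=F x2=F x3=T x4=T x5=T x6=F
  x1=T x2=T x3=T x4=F x5=F x6=T
That's 5 in total.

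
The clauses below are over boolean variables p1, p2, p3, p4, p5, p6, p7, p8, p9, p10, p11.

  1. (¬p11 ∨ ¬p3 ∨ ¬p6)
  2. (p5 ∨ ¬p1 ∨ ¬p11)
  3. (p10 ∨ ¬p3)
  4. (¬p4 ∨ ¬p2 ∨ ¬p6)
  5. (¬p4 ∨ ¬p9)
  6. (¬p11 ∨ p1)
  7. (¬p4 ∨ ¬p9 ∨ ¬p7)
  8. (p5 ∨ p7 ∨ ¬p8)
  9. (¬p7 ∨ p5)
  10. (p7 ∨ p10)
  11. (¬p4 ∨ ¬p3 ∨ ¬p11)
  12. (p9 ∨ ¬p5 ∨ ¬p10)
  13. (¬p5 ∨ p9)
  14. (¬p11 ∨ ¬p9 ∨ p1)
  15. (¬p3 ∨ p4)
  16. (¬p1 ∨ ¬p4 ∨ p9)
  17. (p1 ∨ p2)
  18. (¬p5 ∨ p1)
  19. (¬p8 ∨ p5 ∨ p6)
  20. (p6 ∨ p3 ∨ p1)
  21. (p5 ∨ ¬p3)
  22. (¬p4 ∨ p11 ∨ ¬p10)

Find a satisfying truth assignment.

p1=True, p2=False, p3=False, p4=False, p5=True, p6=False, p7=True, p8=True, p9=True, p10=False, p11=False

Set p1 = True and propagate.
Try p2 = False.
For the remaining variables, p3 = False, p4 = False, p5 = True, p6 = False, p7 = True, p8 = True, p9 = True, p10 = False, p11 = False works.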